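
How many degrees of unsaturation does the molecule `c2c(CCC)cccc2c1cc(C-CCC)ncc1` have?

Molecular formula from the SMILES: C18H23N.
DoU = (2C + 2 + N − H − X)/2 = (2·18 + 2 + 1 − 23 − 0)/2 = 16/2 = 8.
(Structurally: 2 ring(s) + 6 π bond(s) = 8.)

8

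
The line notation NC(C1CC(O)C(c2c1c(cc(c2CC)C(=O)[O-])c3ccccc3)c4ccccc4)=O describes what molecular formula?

Heavy atoms from the SMILES: 26 C, 1 N, 4 O.
Implicit hydrogens by atom environment:
  11 × C (aromatic): 1 H each → 11
  7 × C (aromatic): no H
  3 × C: 1 H each → 3
  2 × C: 2 H each → 4
  2 × C: no H
  2 × O: no H
  1 × C: 3 H
  1 × N: 2 H
  1 × O: 1 H
  1 × O (charge -1): no H
  Total hydrogens = 24.
Net charge -1.
Molecular formula: C26H24NO4-

C26H24NO4-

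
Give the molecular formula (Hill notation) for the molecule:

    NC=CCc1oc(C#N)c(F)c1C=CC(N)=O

Heavy atoms from the SMILES: 11 C, 1 F, 3 N, 2 O.
Implicit hydrogens by atom environment:
  4 × C: 1 H each → 4
  4 × C (aromatic): no H
  2 × C: no H
  2 × N: 2 H each → 4
  1 × C: 2 H
  1 × F: no H
  1 × N: no H
  1 × O (aromatic): no H
  1 × O: no H
  Total hydrogens = 10.
Molecular formula: C11H10FN3O2

C11H10FN3O2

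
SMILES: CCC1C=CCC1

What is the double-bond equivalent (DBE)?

2

Molecular formula from the SMILES: C7H12.
DoU = (2C + 2 + N − H − X)/2 = (2·7 + 2 + 0 − 12 − 0)/2 = 4/2 = 2.
(Structurally: 1 ring(s) + 1 π bond(s) = 2.)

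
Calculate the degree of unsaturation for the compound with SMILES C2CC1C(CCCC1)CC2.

2

Molecular formula from the SMILES: C10H18.
DoU = (2C + 2 + N − H − X)/2 = (2·10 + 2 + 0 − 18 − 0)/2 = 4/2 = 2.
(Structurally: 2 ring(s) + 0 π bond(s) = 2.)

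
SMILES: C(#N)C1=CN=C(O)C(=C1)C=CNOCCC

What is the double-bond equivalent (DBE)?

7

Molecular formula from the SMILES: C11H13N3O2.
DoU = (2C + 2 + N − H − X)/2 = (2·11 + 2 + 3 − 13 − 0)/2 = 14/2 = 7.
(Structurally: 1 ring(s) + 6 π bond(s) = 7.)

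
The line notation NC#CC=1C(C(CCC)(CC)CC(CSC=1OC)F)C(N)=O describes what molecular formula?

C16H25FN2O2S

Heavy atoms from the SMILES: 16 C, 1 F, 2 N, 2 O, 1 S.
Implicit hydrogens by atom environment:
  6 × C: no H
  5 × C: 2 H each → 10
  3 × C: 3 H each → 9
  2 × C: 1 H each → 2
  2 × N: 2 H each → 4
  2 × O: no H
  1 × F: no H
  1 × S: no H
  Total hydrogens = 25.
Molecular formula: C16H25FN2O2S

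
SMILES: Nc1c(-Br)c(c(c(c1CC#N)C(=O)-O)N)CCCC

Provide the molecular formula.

Heavy atoms from the SMILES: 1 Br, 13 C, 3 N, 2 O.
Implicit hydrogens by atom environment:
  6 × C (aromatic): no H
  4 × C: 2 H each → 8
  2 × C: no H
  2 × N: 2 H each → 4
  1 × Br: no H
  1 × C: 3 H
  1 × N: no H
  1 × O: 1 H
  1 × O: no H
  Total hydrogens = 16.
Molecular formula: C13H16BrN3O2

C13H16BrN3O2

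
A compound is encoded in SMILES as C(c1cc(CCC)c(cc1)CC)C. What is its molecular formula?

C13H20

Heavy atoms from the SMILES: 13 C.
Implicit hydrogens by atom environment:
  4 × C: 2 H each → 8
  3 × C: 3 H each → 9
  3 × C (aromatic): 1 H each → 3
  3 × C (aromatic): no H
  Total hydrogens = 20.
Molecular formula: C13H20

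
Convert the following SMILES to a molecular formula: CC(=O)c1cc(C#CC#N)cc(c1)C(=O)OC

C13H9NO3

Heavy atoms from the SMILES: 13 C, 1 N, 3 O.
Implicit hydrogens by atom environment:
  5 × C: no H
  3 × C (aromatic): 1 H each → 3
  3 × C (aromatic): no H
  3 × O: no H
  2 × C: 3 H each → 6
  1 × N: no H
  Total hydrogens = 9.
Molecular formula: C13H9NO3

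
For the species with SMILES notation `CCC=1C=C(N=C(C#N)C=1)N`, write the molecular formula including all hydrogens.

Heavy atoms from the SMILES: 8 C, 3 N.
Implicit hydrogens by atom environment:
  3 × C (aromatic): no H
  2 × C (aromatic): 1 H each → 2
  1 × C: 3 H
  1 × C: 2 H
  1 × C: no H
  1 × N: 2 H
  1 × N (aromatic): no H
  1 × N: no H
  Total hydrogens = 9.
Molecular formula: C8H9N3

C8H9N3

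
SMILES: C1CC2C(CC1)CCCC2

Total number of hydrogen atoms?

Hydrogens are implicit in SMILES; fill each atom to its normal valence:
  8 × C: 2 H each → 16
  2 × C: 1 H each → 2
  Total hydrogens = 18.

18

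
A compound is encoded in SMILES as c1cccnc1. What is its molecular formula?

Heavy atoms from the SMILES: 5 C, 1 N.
Implicit hydrogens by atom environment:
  5 × C (aromatic): 1 H each → 5
  1 × N (aromatic): no H
  Total hydrogens = 5.
Molecular formula: C5H5N

C5H5N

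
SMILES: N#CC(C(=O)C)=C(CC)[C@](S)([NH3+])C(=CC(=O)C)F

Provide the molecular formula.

C12H16FN2O2S+

Heavy atoms from the SMILES: 12 C, 1 F, 2 N, 2 O, 1 S.
Implicit hydrogens by atom environment:
  7 × C: no H
  3 × C: 3 H each → 9
  2 × O: no H
  1 × C: 2 H
  1 × C: 1 H
  1 × F: no H
  1 × N (charge +1): 3 H
  1 × N: no H
  1 × S: 1 H
  Total hydrogens = 16.
Net charge +1.
Molecular formula: C12H16FN2O2S+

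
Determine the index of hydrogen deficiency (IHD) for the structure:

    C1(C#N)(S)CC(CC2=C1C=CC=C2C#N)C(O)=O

Molecular formula from the SMILES: C13H10N2O2S.
DoU = (2C + 2 + N − H − X)/2 = (2·13 + 2 + 2 − 10 − 0)/2 = 20/2 = 10.
(Structurally: 2 ring(s) + 8 π bond(s) = 10.)

10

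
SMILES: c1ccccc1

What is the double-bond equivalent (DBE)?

4

Molecular formula from the SMILES: C6H6.
DoU = (2C + 2 + N − H − X)/2 = (2·6 + 2 + 0 − 6 − 0)/2 = 8/2 = 4.
(Structurally: 1 ring(s) + 3 π bond(s) = 4.)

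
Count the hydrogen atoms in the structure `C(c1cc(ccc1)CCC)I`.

Hydrogens are implicit in SMILES; fill each atom to its normal valence:
  4 × C (aromatic): 1 H each → 4
  3 × C: 2 H each → 6
  2 × C (aromatic): no H
  1 × C: 3 H
  1 × I: no H
  Total hydrogens = 13.

13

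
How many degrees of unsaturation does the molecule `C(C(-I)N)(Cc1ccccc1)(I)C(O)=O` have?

5

Molecular formula from the SMILES: C10H11I2NO2.
DoU = (2C + 2 + N − H − X)/2 = (2·10 + 2 + 1 − 11 − 2)/2 = 10/2 = 5.
(Structurally: 1 ring(s) + 4 π bond(s) = 5.)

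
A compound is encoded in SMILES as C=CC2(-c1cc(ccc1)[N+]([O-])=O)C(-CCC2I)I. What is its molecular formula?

Heavy atoms from the SMILES: 13 C, 2 I, 1 N, 2 O.
Implicit hydrogens by atom environment:
  4 × C (aromatic): 1 H each → 4
  3 × C: 2 H each → 6
  3 × C: 1 H each → 3
  2 × C (aromatic): no H
  2 × I: no H
  1 × C: no H
  1 × N (charge +1): no H
  1 × O: no H
  1 × O (charge -1): no H
  Total hydrogens = 13.
Molecular formula: C13H13I2NO2

C13H13I2NO2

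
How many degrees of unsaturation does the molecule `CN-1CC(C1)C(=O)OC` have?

Molecular formula from the SMILES: C6H11NO2.
DoU = (2C + 2 + N − H − X)/2 = (2·6 + 2 + 1 − 11 − 0)/2 = 4/2 = 2.
(Structurally: 1 ring(s) + 1 π bond(s) = 2.)

2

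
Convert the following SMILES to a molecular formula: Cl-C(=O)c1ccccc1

C7H5ClO

Heavy atoms from the SMILES: 7 C, 1 Cl, 1 O.
Implicit hydrogens by atom environment:
  5 × C (aromatic): 1 H each → 5
  1 × C (aromatic): no H
  1 × C: no H
  1 × Cl: no H
  1 × O: no H
  Total hydrogens = 5.
Molecular formula: C7H5ClO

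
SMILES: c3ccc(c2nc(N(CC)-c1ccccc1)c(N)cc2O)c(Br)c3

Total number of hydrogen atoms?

Hydrogens are implicit in SMILES; fill each atom to its normal valence:
  10 × C (aromatic): 1 H each → 10
  7 × C (aromatic): no H
  1 × Br: no H
  1 × C: 3 H
  1 × C: 2 H
  1 × N: 2 H
  1 × N (aromatic): no H
  1 × N: no H
  1 × O: 1 H
  Total hydrogens = 18.

18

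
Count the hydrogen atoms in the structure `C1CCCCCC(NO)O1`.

Hydrogens are implicit in SMILES; fill each atom to its normal valence:
  6 × C: 2 H each → 12
  1 × C: 1 H
  1 × N: 1 H
  1 × O: 1 H
  1 × O: no H
  Total hydrogens = 15.

15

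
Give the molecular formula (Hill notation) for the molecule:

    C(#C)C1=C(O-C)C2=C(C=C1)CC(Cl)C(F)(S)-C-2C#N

C14H11ClFNOS

Heavy atoms from the SMILES: 14 C, 1 Cl, 1 F, 1 N, 1 O, 1 S.
Implicit hydrogens by atom environment:
  4 × C (aromatic): no H
  3 × C: 1 H each → 3
  3 × C: no H
  2 × C (aromatic): 1 H each → 2
  1 × C: 3 H
  1 × C: 2 H
  1 × Cl: no H
  1 × F: no H
  1 × N: no H
  1 × O: no H
  1 × S: 1 H
  Total hydrogens = 11.
Molecular formula: C14H11ClFNOS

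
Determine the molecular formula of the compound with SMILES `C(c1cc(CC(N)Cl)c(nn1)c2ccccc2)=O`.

C13H12ClN3O

Heavy atoms from the SMILES: 13 C, 1 Cl, 3 N, 1 O.
Implicit hydrogens by atom environment:
  6 × C (aromatic): 1 H each → 6
  4 × C (aromatic): no H
  2 × C: 1 H each → 2
  2 × N (aromatic): no H
  1 × C: 2 H
  1 × Cl: no H
  1 × N: 2 H
  1 × O: no H
  Total hydrogens = 12.
Molecular formula: C13H12ClN3O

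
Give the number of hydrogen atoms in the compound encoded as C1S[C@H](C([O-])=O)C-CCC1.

Hydrogens are implicit in SMILES; fill each atom to its normal valence:
  5 × C: 2 H each → 10
  1 × C: 1 H
  1 × C: no H
  1 × O: no H
  1 × O (charge -1): no H
  1 × S: no H
  Total hydrogens = 11.

11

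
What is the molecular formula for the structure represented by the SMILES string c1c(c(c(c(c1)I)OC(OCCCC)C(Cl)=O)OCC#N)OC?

C15H17ClINO5

Heavy atoms from the SMILES: 15 C, 1 Cl, 1 I, 1 N, 5 O.
Implicit hydrogens by atom environment:
  5 × O: no H
  4 × C: 2 H each → 8
  4 × C (aromatic): no H
  2 × C: 3 H each → 6
  2 × C (aromatic): 1 H each → 2
  2 × C: no H
  1 × C: 1 H
  1 × Cl: no H
  1 × I: no H
  1 × N: no H
  Total hydrogens = 17.
Molecular formula: C15H17ClINO5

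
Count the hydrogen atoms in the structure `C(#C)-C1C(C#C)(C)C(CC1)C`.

14

Hydrogens are implicit in SMILES; fill each atom to its normal valence:
  4 × C: 1 H each → 4
  3 × C: no H
  2 × C: 3 H each → 6
  2 × C: 2 H each → 4
  Total hydrogens = 14.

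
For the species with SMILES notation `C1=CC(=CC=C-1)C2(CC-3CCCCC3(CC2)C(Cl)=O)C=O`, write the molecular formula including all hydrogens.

C18H21ClO2

Heavy atoms from the SMILES: 18 C, 1 Cl, 2 O.
Implicit hydrogens by atom environment:
  7 × C: 2 H each → 14
  5 × C (aromatic): 1 H each → 5
  3 × C: no H
  2 × C: 1 H each → 2
  2 × O: no H
  1 × C (aromatic): no H
  1 × Cl: no H
  Total hydrogens = 21.
Molecular formula: C18H21ClO2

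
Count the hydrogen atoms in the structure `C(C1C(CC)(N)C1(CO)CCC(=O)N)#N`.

Hydrogens are implicit in SMILES; fill each atom to its normal valence:
  4 × C: 2 H each → 8
  4 × C: no H
  2 × N: 2 H each → 4
  1 × C: 3 H
  1 × C: 1 H
  1 × N: no H
  1 × O: 1 H
  1 × O: no H
  Total hydrogens = 17.

17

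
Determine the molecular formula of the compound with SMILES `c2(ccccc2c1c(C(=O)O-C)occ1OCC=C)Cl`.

Heavy atoms from the SMILES: 15 C, 1 Cl, 4 O.
Implicit hydrogens by atom environment:
  5 × C (aromatic): 1 H each → 5
  5 × C (aromatic): no H
  3 × O: no H
  2 × C: 2 H each → 4
  1 × C: 3 H
  1 × C: 1 H
  1 × C: no H
  1 × Cl: no H
  1 × O (aromatic): no H
  Total hydrogens = 13.
Molecular formula: C15H13ClO4

C15H13ClO4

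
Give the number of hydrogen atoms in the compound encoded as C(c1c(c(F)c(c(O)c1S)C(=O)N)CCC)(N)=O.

Hydrogens are implicit in SMILES; fill each atom to its normal valence:
  6 × C (aromatic): no H
  2 × C: 2 H each → 4
  2 × C: no H
  2 × N: 2 H each → 4
  2 × O: no H
  1 × C: 3 H
  1 × F: no H
  1 × O: 1 H
  1 × S: 1 H
  Total hydrogens = 13.

13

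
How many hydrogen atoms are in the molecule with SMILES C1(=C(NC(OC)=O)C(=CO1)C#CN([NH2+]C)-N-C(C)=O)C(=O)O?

Hydrogens are implicit in SMILES; fill each atom to its normal valence:
  5 × C: no H
  4 × O: no H
  3 × C: 3 H each → 9
  3 × C (aromatic): no H
  2 × N: 1 H each → 2
  1 × C (aromatic): 1 H
  1 × N (charge +1): 2 H
  1 × N: no H
  1 × O: 1 H
  1 × O (aromatic): no H
  Total hydrogens = 15.

15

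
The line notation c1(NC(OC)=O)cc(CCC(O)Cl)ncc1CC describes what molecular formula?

Heavy atoms from the SMILES: 12 C, 1 Cl, 2 N, 3 O.
Implicit hydrogens by atom environment:
  3 × C: 2 H each → 6
  3 × C (aromatic): no H
  2 × C: 3 H each → 6
  2 × C (aromatic): 1 H each → 2
  2 × O: no H
  1 × C: 1 H
  1 × C: no H
  1 × Cl: no H
  1 × N: 1 H
  1 × N (aromatic): no H
  1 × O: 1 H
  Total hydrogens = 17.
Molecular formula: C12H17ClN2O3

C12H17ClN2O3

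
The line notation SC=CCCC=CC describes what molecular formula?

C7H12S

Heavy atoms from the SMILES: 7 C, 1 S.
Implicit hydrogens by atom environment:
  4 × C: 1 H each → 4
  2 × C: 2 H each → 4
  1 × C: 3 H
  1 × S: 1 H
  Total hydrogens = 12.
Molecular formula: C7H12S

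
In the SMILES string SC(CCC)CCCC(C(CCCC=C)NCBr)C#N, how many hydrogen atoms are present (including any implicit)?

Hydrogens are implicit in SMILES; fill each atom to its normal valence:
  10 × C: 2 H each → 20
  4 × C: 1 H each → 4
  1 × Br: no H
  1 × C: 3 H
  1 × C: no H
  1 × N: 1 H
  1 × N: no H
  1 × S: 1 H
  Total hydrogens = 29.

29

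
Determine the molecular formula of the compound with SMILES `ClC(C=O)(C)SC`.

Heavy atoms from the SMILES: 4 C, 1 Cl, 1 O, 1 S.
Implicit hydrogens by atom environment:
  2 × C: 3 H each → 6
  1 × C: 1 H
  1 × C: no H
  1 × Cl: no H
  1 × O: no H
  1 × S: no H
  Total hydrogens = 7.
Molecular formula: C4H7ClOS

C4H7ClOS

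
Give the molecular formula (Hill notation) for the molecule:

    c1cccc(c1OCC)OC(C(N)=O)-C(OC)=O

C12H15NO5

Heavy atoms from the SMILES: 12 C, 1 N, 5 O.
Implicit hydrogens by atom environment:
  5 × O: no H
  4 × C (aromatic): 1 H each → 4
  2 × C: 3 H each → 6
  2 × C (aromatic): no H
  2 × C: no H
  1 × C: 2 H
  1 × C: 1 H
  1 × N: 2 H
  Total hydrogens = 15.
Molecular formula: C12H15NO5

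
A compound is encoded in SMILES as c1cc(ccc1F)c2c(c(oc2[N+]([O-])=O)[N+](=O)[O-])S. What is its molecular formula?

C10H5FN2O5S

Heavy atoms from the SMILES: 10 C, 1 F, 2 N, 5 O, 1 S.
Implicit hydrogens by atom environment:
  6 × C (aromatic): no H
  4 × C (aromatic): 1 H each → 4
  2 × N (charge +1): no H
  2 × O: no H
  2 × O (charge -1): no H
  1 × F: no H
  1 × O (aromatic): no H
  1 × S: 1 H
  Total hydrogens = 5.
Molecular formula: C10H5FN2O5S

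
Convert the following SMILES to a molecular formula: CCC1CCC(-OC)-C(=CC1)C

Heavy atoms from the SMILES: 11 C, 1 O.
Implicit hydrogens by atom environment:
  4 × C: 2 H each → 8
  3 × C: 3 H each → 9
  3 × C: 1 H each → 3
  1 × C: no H
  1 × O: no H
  Total hydrogens = 20.
Molecular formula: C11H20O

C11H20O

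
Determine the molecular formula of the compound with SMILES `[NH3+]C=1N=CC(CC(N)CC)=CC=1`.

Heavy atoms from the SMILES: 9 C, 3 N.
Implicit hydrogens by atom environment:
  3 × C (aromatic): 1 H each → 3
  2 × C: 2 H each → 4
  2 × C (aromatic): no H
  1 × C: 3 H
  1 × C: 1 H
  1 × N (charge +1): 3 H
  1 × N: 2 H
  1 × N (aromatic): no H
  Total hydrogens = 16.
Net charge +1.
Molecular formula: C9H16N3+

C9H16N3+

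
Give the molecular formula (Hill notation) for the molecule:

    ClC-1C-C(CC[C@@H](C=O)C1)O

Heavy atoms from the SMILES: 8 C, 1 Cl, 2 O.
Implicit hydrogens by atom environment:
  4 × C: 2 H each → 8
  4 × C: 1 H each → 4
  1 × Cl: no H
  1 × O: 1 H
  1 × O: no H
  Total hydrogens = 13.
Molecular formula: C8H13ClO2

C8H13ClO2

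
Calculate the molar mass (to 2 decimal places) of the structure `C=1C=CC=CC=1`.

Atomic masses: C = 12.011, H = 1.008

Molecular formula: C6H6.
M = 6×12.011 + 6×1.008 = 78.11 g/mol.

78.11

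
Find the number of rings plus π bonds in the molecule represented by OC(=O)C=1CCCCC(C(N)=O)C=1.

4

Molecular formula from the SMILES: C9H13NO3.
DoU = (2C + 2 + N − H − X)/2 = (2·9 + 2 + 1 − 13 − 0)/2 = 8/2 = 4.
(Structurally: 1 ring(s) + 3 π bond(s) = 4.)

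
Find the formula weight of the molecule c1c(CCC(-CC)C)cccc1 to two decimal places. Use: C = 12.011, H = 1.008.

162.28

Molecular formula: C12H18.
M = 12×12.011 + 18×1.008 = 162.28 g/mol.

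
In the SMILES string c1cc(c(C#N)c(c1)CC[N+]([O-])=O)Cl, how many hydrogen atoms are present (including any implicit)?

7

Hydrogens are implicit in SMILES; fill each atom to its normal valence:
  3 × C (aromatic): 1 H each → 3
  3 × C (aromatic): no H
  2 × C: 2 H each → 4
  1 × C: no H
  1 × Cl: no H
  1 × N: no H
  1 × N (charge +1): no H
  1 × O: no H
  1 × O (charge -1): no H
  Total hydrogens = 7.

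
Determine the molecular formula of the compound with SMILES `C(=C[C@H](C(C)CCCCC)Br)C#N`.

C11H18BrN

Heavy atoms from the SMILES: 1 Br, 11 C, 1 N.
Implicit hydrogens by atom environment:
  4 × C: 2 H each → 8
  4 × C: 1 H each → 4
  2 × C: 3 H each → 6
  1 × Br: no H
  1 × C: no H
  1 × N: no H
  Total hydrogens = 18.
Molecular formula: C11H18BrN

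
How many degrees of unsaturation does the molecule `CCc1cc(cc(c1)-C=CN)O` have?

5

Molecular formula from the SMILES: C10H13NO.
DoU = (2C + 2 + N − H − X)/2 = (2·10 + 2 + 1 − 13 − 0)/2 = 10/2 = 5.
(Structurally: 1 ring(s) + 4 π bond(s) = 5.)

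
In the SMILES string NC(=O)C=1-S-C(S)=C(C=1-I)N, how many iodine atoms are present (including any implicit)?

The symbol for iodine appears 1 time in the SMILES.

1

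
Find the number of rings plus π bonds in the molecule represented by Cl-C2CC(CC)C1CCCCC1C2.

Molecular formula from the SMILES: C12H21Cl.
DoU = (2C + 2 + N − H − X)/2 = (2·12 + 2 + 0 − 21 − 1)/2 = 4/2 = 2.
(Structurally: 2 ring(s) + 0 π bond(s) = 2.)

2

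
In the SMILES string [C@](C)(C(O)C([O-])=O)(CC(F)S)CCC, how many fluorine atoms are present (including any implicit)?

The symbol for fluorine appears 1 time in the SMILES.

1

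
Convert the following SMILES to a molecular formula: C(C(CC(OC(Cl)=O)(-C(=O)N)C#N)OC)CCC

Heavy atoms from the SMILES: 11 C, 1 Cl, 2 N, 4 O.
Implicit hydrogens by atom environment:
  4 × C: 2 H each → 8
  4 × C: no H
  4 × O: no H
  2 × C: 3 H each → 6
  1 × C: 1 H
  1 × Cl: no H
  1 × N: 2 H
  1 × N: no H
  Total hydrogens = 17.
Molecular formula: C11H17ClN2O4

C11H17ClN2O4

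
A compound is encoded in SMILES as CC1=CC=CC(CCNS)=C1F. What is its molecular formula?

Heavy atoms from the SMILES: 9 C, 1 F, 1 N, 1 S.
Implicit hydrogens by atom environment:
  3 × C (aromatic): 1 H each → 3
  3 × C (aromatic): no H
  2 × C: 2 H each → 4
  1 × C: 3 H
  1 × F: no H
  1 × N: 1 H
  1 × S: 1 H
  Total hydrogens = 12.
Molecular formula: C9H12FNS

C9H12FNS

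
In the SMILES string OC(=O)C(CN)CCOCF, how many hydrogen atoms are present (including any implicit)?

12

Hydrogens are implicit in SMILES; fill each atom to its normal valence:
  4 × C: 2 H each → 8
  2 × O: no H
  1 × C: 1 H
  1 × C: no H
  1 × F: no H
  1 × N: 2 H
  1 × O: 1 H
  Total hydrogens = 12.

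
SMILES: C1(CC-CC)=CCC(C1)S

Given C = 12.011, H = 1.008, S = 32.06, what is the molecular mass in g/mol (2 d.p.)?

Molecular formula: C9H16S.
M = 9×12.011 + 16×1.008 + 1×32.06 = 156.29 g/mol.

156.29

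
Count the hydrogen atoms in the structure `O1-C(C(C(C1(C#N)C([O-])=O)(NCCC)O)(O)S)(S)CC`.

Hydrogens are implicit in SMILES; fill each atom to its normal valence:
  6 × C: no H
  3 × C: 2 H each → 6
  2 × C: 3 H each → 6
  2 × O: 1 H each → 2
  2 × O: no H
  2 × S: 1 H each → 2
  1 × N: 1 H
  1 × N: no H
  1 × O (charge -1): no H
  Total hydrogens = 17.

17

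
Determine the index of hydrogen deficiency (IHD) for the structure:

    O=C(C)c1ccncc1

Molecular formula from the SMILES: C7H7NO.
DoU = (2C + 2 + N − H − X)/2 = (2·7 + 2 + 1 − 7 − 0)/2 = 10/2 = 5.
(Structurally: 1 ring(s) + 4 π bond(s) = 5.)

5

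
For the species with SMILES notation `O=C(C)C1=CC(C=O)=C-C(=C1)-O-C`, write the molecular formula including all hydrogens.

C10H10O3

Heavy atoms from the SMILES: 10 C, 3 O.
Implicit hydrogens by atom environment:
  3 × C (aromatic): 1 H each → 3
  3 × C (aromatic): no H
  3 × O: no H
  2 × C: 3 H each → 6
  1 × C: 1 H
  1 × C: no H
  Total hydrogens = 10.
Molecular formula: C10H10O3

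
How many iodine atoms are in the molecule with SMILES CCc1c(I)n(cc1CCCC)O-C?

The symbol for iodine appears 1 time in the SMILES.

1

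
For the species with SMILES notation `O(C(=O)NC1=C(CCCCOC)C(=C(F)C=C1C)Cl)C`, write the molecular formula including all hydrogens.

Heavy atoms from the SMILES: 14 C, 1 Cl, 1 F, 1 N, 3 O.
Implicit hydrogens by atom environment:
  5 × C (aromatic): no H
  4 × C: 2 H each → 8
  3 × C: 3 H each → 9
  3 × O: no H
  1 × C (aromatic): 1 H
  1 × C: no H
  1 × Cl: no H
  1 × F: no H
  1 × N: 1 H
  Total hydrogens = 19.
Molecular formula: C14H19ClFNO3

C14H19ClFNO3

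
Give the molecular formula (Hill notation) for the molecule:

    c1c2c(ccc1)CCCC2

Heavy atoms from the SMILES: 10 C.
Implicit hydrogens by atom environment:
  4 × C: 2 H each → 8
  4 × C (aromatic): 1 H each → 4
  2 × C (aromatic): no H
  Total hydrogens = 12.
Molecular formula: C10H12

C10H12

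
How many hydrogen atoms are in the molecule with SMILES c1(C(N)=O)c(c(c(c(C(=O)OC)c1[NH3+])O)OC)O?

13

Hydrogens are implicit in SMILES; fill each atom to its normal valence:
  6 × C (aromatic): no H
  4 × O: no H
  2 × C: 3 H each → 6
  2 × C: no H
  2 × O: 1 H each → 2
  1 × N (charge +1): 3 H
  1 × N: 2 H
  Total hydrogens = 13.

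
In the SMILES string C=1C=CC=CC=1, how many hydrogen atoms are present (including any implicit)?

Hydrogens are implicit in SMILES; fill each atom to its normal valence:
  6 × C (aromatic): 1 H each → 6
  Total hydrogens = 6.

6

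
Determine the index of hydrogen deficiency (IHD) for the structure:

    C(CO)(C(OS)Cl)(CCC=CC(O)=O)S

Molecular formula from the SMILES: C8H13ClO4S2.
DoU = (2C + 2 + N − H − X)/2 = (2·8 + 2 + 0 − 13 − 1)/2 = 4/2 = 2.
(Structurally: 0 ring(s) + 2 π bond(s) = 2.)

2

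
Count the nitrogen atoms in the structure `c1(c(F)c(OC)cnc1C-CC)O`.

The symbol for nitrogen appears 1 time in the SMILES.

1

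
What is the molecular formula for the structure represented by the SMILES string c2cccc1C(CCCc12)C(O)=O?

Heavy atoms from the SMILES: 11 C, 2 O.
Implicit hydrogens by atom environment:
  4 × C (aromatic): 1 H each → 4
  3 × C: 2 H each → 6
  2 × C (aromatic): no H
  1 × C: 1 H
  1 × C: no H
  1 × O: 1 H
  1 × O: no H
  Total hydrogens = 12.
Molecular formula: C11H12O2

C11H12O2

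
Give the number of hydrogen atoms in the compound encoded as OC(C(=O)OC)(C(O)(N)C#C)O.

9

Hydrogens are implicit in SMILES; fill each atom to its normal valence:
  4 × C: no H
  3 × O: 1 H each → 3
  2 × O: no H
  1 × C: 3 H
  1 × C: 1 H
  1 × N: 2 H
  Total hydrogens = 9.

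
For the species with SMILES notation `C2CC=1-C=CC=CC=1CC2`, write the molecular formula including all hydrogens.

Heavy atoms from the SMILES: 10 C.
Implicit hydrogens by atom environment:
  4 × C: 2 H each → 8
  4 × C (aromatic): 1 H each → 4
  2 × C (aromatic): no H
  Total hydrogens = 12.
Molecular formula: C10H12

C10H12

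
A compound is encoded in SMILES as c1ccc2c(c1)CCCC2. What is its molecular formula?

C10H12

Heavy atoms from the SMILES: 10 C.
Implicit hydrogens by atom environment:
  4 × C: 2 H each → 8
  4 × C (aromatic): 1 H each → 4
  2 × C (aromatic): no H
  Total hydrogens = 12.
Molecular formula: C10H12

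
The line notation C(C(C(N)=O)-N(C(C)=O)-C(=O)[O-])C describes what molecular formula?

Heavy atoms from the SMILES: 7 C, 2 N, 4 O.
Implicit hydrogens by atom environment:
  3 × C: no H
  3 × O: no H
  2 × C: 3 H each → 6
  1 × C: 2 H
  1 × C: 1 H
  1 × N: 2 H
  1 × N: no H
  1 × O (charge -1): no H
  Total hydrogens = 11.
Net charge -1.
Molecular formula: C7H11N2O4-

C7H11N2O4-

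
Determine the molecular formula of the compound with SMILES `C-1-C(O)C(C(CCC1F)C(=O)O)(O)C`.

Heavy atoms from the SMILES: 9 C, 1 F, 4 O.
Implicit hydrogens by atom environment:
  3 × C: 2 H each → 6
  3 × C: 1 H each → 3
  3 × O: 1 H each → 3
  2 × C: no H
  1 × C: 3 H
  1 × F: no H
  1 × O: no H
  Total hydrogens = 15.
Molecular formula: C9H15FO4

C9H15FO4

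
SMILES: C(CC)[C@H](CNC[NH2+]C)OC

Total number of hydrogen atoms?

Hydrogens are implicit in SMILES; fill each atom to its normal valence:
  4 × C: 2 H each → 8
  3 × C: 3 H each → 9
  1 × C: 1 H
  1 × N (charge +1): 2 H
  1 × N: 1 H
  1 × O: no H
  Total hydrogens = 21.

21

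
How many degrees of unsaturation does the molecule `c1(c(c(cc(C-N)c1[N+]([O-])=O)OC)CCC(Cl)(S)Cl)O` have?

5

Molecular formula from the SMILES: C11H14Cl2N2O4S.
DoU = (2C + 2 + N − H − X)/2 = (2·11 + 2 + 2 − 14 − 2)/2 = 10/2 = 5.
(Structurally: 1 ring(s) + 4 π bond(s) = 5.)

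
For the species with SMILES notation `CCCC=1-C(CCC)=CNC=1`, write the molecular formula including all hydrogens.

C10H17N

Heavy atoms from the SMILES: 10 C, 1 N.
Implicit hydrogens by atom environment:
  4 × C: 2 H each → 8
  2 × C: 3 H each → 6
  2 × C (aromatic): 1 H each → 2
  2 × C (aromatic): no H
  1 × N (aromatic): 1 H
  Total hydrogens = 17.
Molecular formula: C10H17N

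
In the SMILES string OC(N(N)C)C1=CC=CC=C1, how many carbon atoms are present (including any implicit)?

8

The symbol for carbon appears 8 times in the SMILES.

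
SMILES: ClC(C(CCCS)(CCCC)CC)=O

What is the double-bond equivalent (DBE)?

1

Molecular formula from the SMILES: C11H21ClOS.
DoU = (2C + 2 + N − H − X)/2 = (2·11 + 2 + 0 − 21 − 1)/2 = 2/2 = 1.
(Structurally: 0 ring(s) + 1 π bond(s) = 1.)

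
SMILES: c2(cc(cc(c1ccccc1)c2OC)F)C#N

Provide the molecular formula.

Heavy atoms from the SMILES: 14 C, 1 F, 1 N, 1 O.
Implicit hydrogens by atom environment:
  7 × C (aromatic): 1 H each → 7
  5 × C (aromatic): no H
  1 × C: 3 H
  1 × C: no H
  1 × F: no H
  1 × N: no H
  1 × O: no H
  Total hydrogens = 10.
Molecular formula: C14H10FNO

C14H10FNO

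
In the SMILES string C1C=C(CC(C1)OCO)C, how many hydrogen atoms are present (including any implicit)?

Hydrogens are implicit in SMILES; fill each atom to its normal valence:
  4 × C: 2 H each → 8
  2 × C: 1 H each → 2
  1 × C: 3 H
  1 × C: no H
  1 × O: 1 H
  1 × O: no H
  Total hydrogens = 14.

14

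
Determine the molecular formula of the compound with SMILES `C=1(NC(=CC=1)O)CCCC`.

C8H13NO

Heavy atoms from the SMILES: 8 C, 1 N, 1 O.
Implicit hydrogens by atom environment:
  3 × C: 2 H each → 6
  2 × C (aromatic): 1 H each → 2
  2 × C (aromatic): no H
  1 × C: 3 H
  1 × N (aromatic): 1 H
  1 × O: 1 H
  Total hydrogens = 13.
Molecular formula: C8H13NO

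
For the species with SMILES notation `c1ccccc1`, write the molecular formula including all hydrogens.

Heavy atoms from the SMILES: 6 C.
Implicit hydrogens by atom environment:
  6 × C (aromatic): 1 H each → 6
  Total hydrogens = 6.
Molecular formula: C6H6

C6H6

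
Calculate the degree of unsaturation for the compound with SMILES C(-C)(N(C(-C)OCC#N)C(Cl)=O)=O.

Molecular formula from the SMILES: C7H9ClN2O3.
DoU = (2C + 2 + N − H − X)/2 = (2·7 + 2 + 2 − 9 − 1)/2 = 8/2 = 4.
(Structurally: 0 ring(s) + 4 π bond(s) = 4.)

4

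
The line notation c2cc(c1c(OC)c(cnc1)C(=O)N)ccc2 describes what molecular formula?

Heavy atoms from the SMILES: 13 C, 2 N, 2 O.
Implicit hydrogens by atom environment:
  7 × C (aromatic): 1 H each → 7
  4 × C (aromatic): no H
  2 × O: no H
  1 × C: 3 H
  1 × C: no H
  1 × N: 2 H
  1 × N (aromatic): no H
  Total hydrogens = 12.
Molecular formula: C13H12N2O2

C13H12N2O2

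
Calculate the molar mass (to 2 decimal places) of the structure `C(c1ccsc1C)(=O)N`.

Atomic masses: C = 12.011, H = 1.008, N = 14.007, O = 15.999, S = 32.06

141.19

Molecular formula: C6H7NOS.
M = 6×12.011 + 7×1.008 + 1×14.007 + 1×15.999 + 1×32.06 = 141.19 g/mol.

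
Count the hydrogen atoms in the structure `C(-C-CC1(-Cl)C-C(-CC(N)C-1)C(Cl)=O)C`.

19

Hydrogens are implicit in SMILES; fill each atom to its normal valence:
  6 × C: 2 H each → 12
  2 × C: 1 H each → 2
  2 × C: no H
  2 × Cl: no H
  1 × C: 3 H
  1 × N: 2 H
  1 × O: no H
  Total hydrogens = 19.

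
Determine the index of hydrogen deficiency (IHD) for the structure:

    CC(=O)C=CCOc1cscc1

Molecular formula from the SMILES: C9H10O2S.
DoU = (2C + 2 + N − H − X)/2 = (2·9 + 2 + 0 − 10 − 0)/2 = 10/2 = 5.
(Structurally: 1 ring(s) + 4 π bond(s) = 5.)

5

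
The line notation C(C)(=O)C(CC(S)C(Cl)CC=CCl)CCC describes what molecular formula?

C12H20Cl2OS

Heavy atoms from the SMILES: 12 C, 2 Cl, 1 O, 1 S.
Implicit hydrogens by atom environment:
  5 × C: 1 H each → 5
  4 × C: 2 H each → 8
  2 × C: 3 H each → 6
  2 × Cl: no H
  1 × C: no H
  1 × O: no H
  1 × S: 1 H
  Total hydrogens = 20.
Molecular formula: C12H20Cl2OS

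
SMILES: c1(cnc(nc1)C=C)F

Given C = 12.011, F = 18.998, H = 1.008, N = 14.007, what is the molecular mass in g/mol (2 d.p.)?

Molecular formula: C6H5FN2.
M = 6×12.011 + 1×18.998 + 5×1.008 + 2×14.007 = 124.12 g/mol.

124.12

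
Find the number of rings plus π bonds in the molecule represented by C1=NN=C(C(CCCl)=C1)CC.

Molecular formula from the SMILES: C8H11ClN2.
DoU = (2C + 2 + N − H − X)/2 = (2·8 + 2 + 2 − 11 − 1)/2 = 8/2 = 4.
(Structurally: 1 ring(s) + 3 π bond(s) = 4.)

4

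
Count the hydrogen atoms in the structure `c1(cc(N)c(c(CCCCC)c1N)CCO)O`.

22

Hydrogens are implicit in SMILES; fill each atom to its normal valence:
  6 × C: 2 H each → 12
  5 × C (aromatic): no H
  2 × N: 2 H each → 4
  2 × O: 1 H each → 2
  1 × C: 3 H
  1 × C (aromatic): 1 H
  Total hydrogens = 22.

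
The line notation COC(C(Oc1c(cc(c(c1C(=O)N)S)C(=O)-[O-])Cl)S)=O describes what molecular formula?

Heavy atoms from the SMILES: 11 C, 1 Cl, 1 N, 6 O, 2 S.
Implicit hydrogens by atom environment:
  5 × C (aromatic): no H
  5 × O: no H
  3 × C: no H
  2 × S: 1 H each → 2
  1 × C: 3 H
  1 × C (aromatic): 1 H
  1 × C: 1 H
  1 × Cl: no H
  1 × N: 2 H
  1 × O (charge -1): no H
  Total hydrogens = 9.
Net charge -1.
Molecular formula: C11H9ClNO6S2-

C11H9ClNO6S2-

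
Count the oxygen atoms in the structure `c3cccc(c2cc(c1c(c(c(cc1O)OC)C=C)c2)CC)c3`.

The symbol for oxygen appears 2 times in the SMILES.

2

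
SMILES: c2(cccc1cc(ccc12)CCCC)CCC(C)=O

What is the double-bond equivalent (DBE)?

8

Molecular formula from the SMILES: C18H22O.
DoU = (2C + 2 + N − H − X)/2 = (2·18 + 2 + 0 − 22 − 0)/2 = 16/2 = 8.
(Structurally: 2 ring(s) + 6 π bond(s) = 8.)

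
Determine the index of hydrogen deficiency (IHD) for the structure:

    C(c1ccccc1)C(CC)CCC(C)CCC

4

Molecular formula from the SMILES: C17H28.
DoU = (2C + 2 + N − H − X)/2 = (2·17 + 2 + 0 − 28 − 0)/2 = 8/2 = 4.
(Structurally: 1 ring(s) + 3 π bond(s) = 4.)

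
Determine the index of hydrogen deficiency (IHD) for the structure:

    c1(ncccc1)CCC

4

Molecular formula from the SMILES: C8H11N.
DoU = (2C + 2 + N − H − X)/2 = (2·8 + 2 + 1 − 11 − 0)/2 = 8/2 = 4.
(Structurally: 1 ring(s) + 3 π bond(s) = 4.)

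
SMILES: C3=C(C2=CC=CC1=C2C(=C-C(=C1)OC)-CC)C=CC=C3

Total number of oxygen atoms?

The symbol for oxygen appears 1 time in the SMILES.

1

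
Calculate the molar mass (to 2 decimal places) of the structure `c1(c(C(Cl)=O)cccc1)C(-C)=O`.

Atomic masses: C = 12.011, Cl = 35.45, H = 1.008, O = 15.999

Molecular formula: C9H7ClO2.
M = 9×12.011 + 1×35.45 + 7×1.008 + 2×15.999 = 182.60 g/mol.

182.60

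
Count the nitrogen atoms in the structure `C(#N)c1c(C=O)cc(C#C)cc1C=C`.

The symbol for nitrogen appears 1 time in the SMILES.

1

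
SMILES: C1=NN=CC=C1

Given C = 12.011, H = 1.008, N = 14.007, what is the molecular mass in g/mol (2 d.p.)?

Molecular formula: C4H4N2.
M = 4×12.011 + 4×1.008 + 2×14.007 = 80.09 g/mol.

80.09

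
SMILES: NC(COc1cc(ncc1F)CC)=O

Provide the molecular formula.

C9H11FN2O2

Heavy atoms from the SMILES: 9 C, 1 F, 2 N, 2 O.
Implicit hydrogens by atom environment:
  3 × C (aromatic): no H
  2 × C: 2 H each → 4
  2 × C (aromatic): 1 H each → 2
  2 × O: no H
  1 × C: 3 H
  1 × C: no H
  1 × F: no H
  1 × N: 2 H
  1 × N (aromatic): no H
  Total hydrogens = 11.
Molecular formula: C9H11FN2O2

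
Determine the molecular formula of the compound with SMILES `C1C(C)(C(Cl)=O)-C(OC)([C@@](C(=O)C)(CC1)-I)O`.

C11H16ClIO4

Heavy atoms from the SMILES: 11 C, 1 Cl, 1 I, 4 O.
Implicit hydrogens by atom environment:
  5 × C: no H
  3 × C: 3 H each → 9
  3 × C: 2 H each → 6
  3 × O: no H
  1 × Cl: no H
  1 × I: no H
  1 × O: 1 H
  Total hydrogens = 16.
Molecular formula: C11H16ClIO4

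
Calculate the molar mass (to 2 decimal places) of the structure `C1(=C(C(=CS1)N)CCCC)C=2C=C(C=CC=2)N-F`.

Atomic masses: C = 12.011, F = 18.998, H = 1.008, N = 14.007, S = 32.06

264.36

Molecular formula: C14H17FN2S.
M = 14×12.011 + 1×18.998 + 17×1.008 + 2×14.007 + 1×32.06 = 264.36 g/mol.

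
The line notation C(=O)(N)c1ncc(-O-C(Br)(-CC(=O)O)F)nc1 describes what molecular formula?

C8H7BrFN3O4

Heavy atoms from the SMILES: 1 Br, 8 C, 1 F, 3 N, 4 O.
Implicit hydrogens by atom environment:
  3 × C: no H
  3 × O: no H
  2 × C (aromatic): 1 H each → 2
  2 × C (aromatic): no H
  2 × N (aromatic): no H
  1 × Br: no H
  1 × C: 2 H
  1 × F: no H
  1 × N: 2 H
  1 × O: 1 H
  Total hydrogens = 7.
Molecular formula: C8H7BrFN3O4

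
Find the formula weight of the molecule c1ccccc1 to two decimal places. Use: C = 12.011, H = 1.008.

78.11

Molecular formula: C6H6.
M = 6×12.011 + 6×1.008 = 78.11 g/mol.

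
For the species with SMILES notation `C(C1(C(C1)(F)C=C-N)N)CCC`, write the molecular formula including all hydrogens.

Heavy atoms from the SMILES: 9 C, 1 F, 2 N.
Implicit hydrogens by atom environment:
  4 × C: 2 H each → 8
  2 × C: 1 H each → 2
  2 × C: no H
  2 × N: 2 H each → 4
  1 × C: 3 H
  1 × F: no H
  Total hydrogens = 17.
Molecular formula: C9H17FN2

C9H17FN2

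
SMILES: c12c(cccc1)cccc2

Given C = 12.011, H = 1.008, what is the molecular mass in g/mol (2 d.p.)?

128.17

Molecular formula: C10H8.
M = 10×12.011 + 8×1.008 = 128.17 g/mol.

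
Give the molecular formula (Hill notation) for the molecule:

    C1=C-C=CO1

C4H4O

Heavy atoms from the SMILES: 4 C, 1 O.
Implicit hydrogens by atom environment:
  4 × C (aromatic): 1 H each → 4
  1 × O (aromatic): no H
  Total hydrogens = 4.
Molecular formula: C4H4O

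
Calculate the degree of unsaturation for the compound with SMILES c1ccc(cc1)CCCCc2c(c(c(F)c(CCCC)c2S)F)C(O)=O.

Molecular formula from the SMILES: C21H24F2O2S.
DoU = (2C + 2 + N − H − X)/2 = (2·21 + 2 + 0 − 24 − 2)/2 = 18/2 = 9.
(Structurally: 2 ring(s) + 7 π bond(s) = 9.)

9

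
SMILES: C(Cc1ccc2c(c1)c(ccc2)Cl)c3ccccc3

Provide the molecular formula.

C18H15Cl

Heavy atoms from the SMILES: 18 C, 1 Cl.
Implicit hydrogens by atom environment:
  11 × C (aromatic): 1 H each → 11
  5 × C (aromatic): no H
  2 × C: 2 H each → 4
  1 × Cl: no H
  Total hydrogens = 15.
Molecular formula: C18H15Cl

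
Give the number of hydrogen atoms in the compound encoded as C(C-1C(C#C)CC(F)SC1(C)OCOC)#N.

Hydrogens are implicit in SMILES; fill each atom to its normal valence:
  4 × C: 1 H each → 4
  3 × C: no H
  2 × C: 3 H each → 6
  2 × C: 2 H each → 4
  2 × O: no H
  1 × F: no H
  1 × N: no H
  1 × S: no H
  Total hydrogens = 14.

14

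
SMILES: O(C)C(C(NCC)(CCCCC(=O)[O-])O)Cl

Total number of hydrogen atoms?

Hydrogens are implicit in SMILES; fill each atom to its normal valence:
  5 × C: 2 H each → 10
  2 × C: 3 H each → 6
  2 × C: no H
  2 × O: no H
  1 × C: 1 H
  1 × Cl: no H
  1 × N: 1 H
  1 × O: 1 H
  1 × O (charge -1): no H
  Total hydrogens = 19.

19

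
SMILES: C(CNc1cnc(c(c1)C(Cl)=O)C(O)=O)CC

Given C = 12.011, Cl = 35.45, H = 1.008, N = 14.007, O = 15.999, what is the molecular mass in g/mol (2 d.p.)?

256.69

Molecular formula: C11H13ClN2O3.
M = 11×12.011 + 1×35.45 + 13×1.008 + 2×14.007 + 3×15.999 = 256.69 g/mol.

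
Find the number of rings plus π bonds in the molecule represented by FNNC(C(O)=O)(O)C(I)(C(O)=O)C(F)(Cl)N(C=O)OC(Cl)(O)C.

Molecular formula from the SMILES: C8H10Cl2F2IN3O8.
DoU = (2C + 2 + N − H − X)/2 = (2·8 + 2 + 3 − 10 − 5)/2 = 6/2 = 3.
(Structurally: 0 ring(s) + 3 π bond(s) = 3.)

3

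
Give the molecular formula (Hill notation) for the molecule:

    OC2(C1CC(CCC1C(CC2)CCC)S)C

Heavy atoms from the SMILES: 14 C, 1 O, 1 S.
Implicit hydrogens by atom environment:
  7 × C: 2 H each → 14
  4 × C: 1 H each → 4
  2 × C: 3 H each → 6
  1 × C: no H
  1 × O: 1 H
  1 × S: 1 H
  Total hydrogens = 26.
Molecular formula: C14H26OS

C14H26OS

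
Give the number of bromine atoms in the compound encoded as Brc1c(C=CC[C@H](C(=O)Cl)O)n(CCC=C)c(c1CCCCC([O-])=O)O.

1

The symbol for bromine appears 1 time in the SMILES.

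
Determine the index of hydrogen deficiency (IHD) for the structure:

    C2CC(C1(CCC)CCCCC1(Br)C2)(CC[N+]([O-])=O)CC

Molecular formula from the SMILES: C17H30BrNO2.
DoU = (2C + 2 + N − H − X)/2 = (2·17 + 2 + 1 − 30 − 1)/2 = 6/2 = 3.
(Structurally: 2 ring(s) + 1 π bond(s) = 3.)

3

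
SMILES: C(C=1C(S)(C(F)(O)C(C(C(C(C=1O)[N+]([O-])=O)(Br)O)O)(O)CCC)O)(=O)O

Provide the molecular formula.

C12H17BrFNO10S

Heavy atoms from the SMILES: 1 Br, 12 C, 1 F, 1 N, 10 O, 1 S.
Implicit hydrogens by atom environment:
  7 × C: no H
  7 × O: 1 H each → 7
  2 × C: 2 H each → 4
  2 × C: 1 H each → 2
  2 × O: no H
  1 × Br: no H
  1 × C: 3 H
  1 × F: no H
  1 × N (charge +1): no H
  1 × O (charge -1): no H
  1 × S: 1 H
  Total hydrogens = 17.
Molecular formula: C12H17BrFNO10S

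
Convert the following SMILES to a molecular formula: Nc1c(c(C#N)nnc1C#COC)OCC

Heavy atoms from the SMILES: 10 C, 4 N, 2 O.
Implicit hydrogens by atom environment:
  4 × C (aromatic): no H
  3 × C: no H
  2 × C: 3 H each → 6
  2 × N (aromatic): no H
  2 × O: no H
  1 × C: 2 H
  1 × N: 2 H
  1 × N: no H
  Total hydrogens = 10.
Molecular formula: C10H10N4O2

C10H10N4O2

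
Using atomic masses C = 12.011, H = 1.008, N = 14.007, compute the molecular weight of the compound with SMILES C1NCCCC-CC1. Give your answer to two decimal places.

113.20

Molecular formula: C7H15N.
M = 7×12.011 + 15×1.008 + 1×14.007 = 113.20 g/mol.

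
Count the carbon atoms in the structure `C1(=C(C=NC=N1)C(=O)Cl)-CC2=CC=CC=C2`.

The symbol for carbon appears 12 times in the SMILES. (Cl is a single chlorine, not C + l.)

12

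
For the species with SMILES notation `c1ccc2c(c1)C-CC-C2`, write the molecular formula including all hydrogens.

Heavy atoms from the SMILES: 10 C.
Implicit hydrogens by atom environment:
  4 × C: 2 H each → 8
  4 × C (aromatic): 1 H each → 4
  2 × C (aromatic): no H
  Total hydrogens = 12.
Molecular formula: C10H12

C10H12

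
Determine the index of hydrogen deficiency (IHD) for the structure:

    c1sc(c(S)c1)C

Molecular formula from the SMILES: C5H6S2.
DoU = (2C + 2 + N − H − X)/2 = (2·5 + 2 + 0 − 6 − 0)/2 = 6/2 = 3.
(Structurally: 1 ring(s) + 2 π bond(s) = 3.)

3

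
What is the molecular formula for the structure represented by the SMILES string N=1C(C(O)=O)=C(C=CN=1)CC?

C7H8N2O2

Heavy atoms from the SMILES: 7 C, 2 N, 2 O.
Implicit hydrogens by atom environment:
  2 × C (aromatic): 1 H each → 2
  2 × C (aromatic): no H
  2 × N (aromatic): no H
  1 × C: 3 H
  1 × C: 2 H
  1 × C: no H
  1 × O: 1 H
  1 × O: no H
  Total hydrogens = 8.
Molecular formula: C7H8N2O2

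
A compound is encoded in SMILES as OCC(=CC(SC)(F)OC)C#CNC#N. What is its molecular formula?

Heavy atoms from the SMILES: 9 C, 1 F, 2 N, 2 O, 1 S.
Implicit hydrogens by atom environment:
  5 × C: no H
  2 × C: 3 H each → 6
  1 × C: 2 H
  1 × C: 1 H
  1 × F: no H
  1 × N: 1 H
  1 × N: no H
  1 × O: 1 H
  1 × O: no H
  1 × S: no H
  Total hydrogens = 11.
Molecular formula: C9H11FN2O2S

C9H11FN2O2S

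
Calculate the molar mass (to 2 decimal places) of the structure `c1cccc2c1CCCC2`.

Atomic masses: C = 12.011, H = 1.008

Molecular formula: C10H12.
M = 10×12.011 + 12×1.008 = 132.21 g/mol.

132.21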